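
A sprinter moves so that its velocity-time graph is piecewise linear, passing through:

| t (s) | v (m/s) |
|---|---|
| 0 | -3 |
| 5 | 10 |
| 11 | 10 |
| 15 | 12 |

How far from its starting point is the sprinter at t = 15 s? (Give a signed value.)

Net displacement equals the area under the velocity-time graph (areas below the axis count negative).
0–5 s: ½(-3 + 10)(5) = 17.5 m
5–11 s: 10 × 6 = 60 m
11–15 s: ½(10 + 12)(4) = 44 m
Net displacement = 121.5 m

121.5 m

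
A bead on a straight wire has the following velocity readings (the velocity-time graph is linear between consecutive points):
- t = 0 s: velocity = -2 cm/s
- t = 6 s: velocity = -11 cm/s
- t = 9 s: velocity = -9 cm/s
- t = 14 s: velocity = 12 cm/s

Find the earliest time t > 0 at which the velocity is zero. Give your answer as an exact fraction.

t = 78/7 s

v changes sign on 9–14 s (from -9 to 12); the graph is linear there, so v = 0 at t = 9 + (9)·(14 − 9)/(12 − -9) = 78/7 s.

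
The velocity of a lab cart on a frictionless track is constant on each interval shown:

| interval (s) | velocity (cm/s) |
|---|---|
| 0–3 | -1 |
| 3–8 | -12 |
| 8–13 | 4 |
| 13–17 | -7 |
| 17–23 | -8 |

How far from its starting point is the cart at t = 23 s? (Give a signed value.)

-119 cm

Displacement is the signed area under the v-t curve.
0–3 s: -1 × 3 = -3 cm
3–8 s: -12 × 5 = -60 cm
8–13 s: 4 × 5 = 20 cm
13–17 s: -7 × 4 = -28 cm
17–23 s: -8 × 6 = -48 cm
Net displacement = -119 cm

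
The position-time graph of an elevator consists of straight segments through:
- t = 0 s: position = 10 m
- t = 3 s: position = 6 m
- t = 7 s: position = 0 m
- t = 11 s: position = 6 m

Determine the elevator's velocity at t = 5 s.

Velocity is the slope of the x-t graph on 3–7 s: (0 − 6)/(7 − 3) = -1.5 m/s.

-1.5 m/s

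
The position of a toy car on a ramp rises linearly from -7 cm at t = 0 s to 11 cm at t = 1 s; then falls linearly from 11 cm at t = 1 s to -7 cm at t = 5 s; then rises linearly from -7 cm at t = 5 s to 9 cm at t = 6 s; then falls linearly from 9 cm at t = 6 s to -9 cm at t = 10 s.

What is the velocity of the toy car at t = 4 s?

-4.5 cm/s

Velocity is the slope of the x-t graph on 1–5 s: (-7 − 11)/(5 − 1) = -4.5 cm/s.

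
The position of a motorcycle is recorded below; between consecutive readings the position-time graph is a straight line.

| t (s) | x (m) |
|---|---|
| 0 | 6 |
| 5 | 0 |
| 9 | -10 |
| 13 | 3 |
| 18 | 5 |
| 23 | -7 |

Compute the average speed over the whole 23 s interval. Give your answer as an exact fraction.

43/23 m/s

Average speed = (total path length)/(elapsed time); on a piecewise-linear x-t graph the path length is Σ|Δx|.
0–5 s: |Δx| = |0 − 6| = 6 m
5–9 s: |Δx| = |-10 − 0| = 10 m
9–13 s: |Δx| = |3 − -10| = 13 m
13–18 s: |Δx| = |5 − 3| = 2 m
18–23 s: |Δx| = |-7 − 5| = 12 m
Total path = 43 m; average speed = 43/23 = 43/23 m/s.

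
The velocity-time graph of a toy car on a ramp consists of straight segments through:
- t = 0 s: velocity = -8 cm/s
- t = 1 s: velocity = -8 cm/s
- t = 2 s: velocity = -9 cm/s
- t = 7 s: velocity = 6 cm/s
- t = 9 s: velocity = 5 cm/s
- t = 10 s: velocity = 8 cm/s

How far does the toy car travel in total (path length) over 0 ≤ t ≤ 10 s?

Distance (not displacement) is the total path length: add the absolute areas under v-t.
0–1 s: |-8| × 1 = 8 cm
1–2 s: |½(-8 + -9)(1)| = 8.5 cm
2–7 s: v = 0 at t = 5 s; triangle areas 13.5 + 6 = 19.5 cm
7–9 s: |½(6 + 5)(2)| = 11 cm
9–10 s: |½(5 + 8)(1)| = 6.5 cm
Total distance = 53.5 cm

53.5 cm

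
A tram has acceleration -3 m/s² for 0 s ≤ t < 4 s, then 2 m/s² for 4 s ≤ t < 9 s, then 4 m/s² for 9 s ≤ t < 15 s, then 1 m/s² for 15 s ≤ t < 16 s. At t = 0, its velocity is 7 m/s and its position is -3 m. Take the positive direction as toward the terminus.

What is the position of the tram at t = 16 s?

132.5 m

On each constant-a segment, Δv = aΔt and Δx = v₀Δt + ½aΔt²; chain segment to segment.
0–4 s: v starts 7 m/s; Δx = 7·4 + ½·-3·4² = 4 m; v ends -5 m/s.
4–9 s: v starts -5 m/s; Δx = -5·5 + ½·2·5² = 0 m; v ends 5 m/s.
9–15 s: v starts 5 m/s; Δx = 5·6 + ½·4·6² = 102 m; v ends 29 m/s.
15–16 s: v starts 29 m/s; Δx = 29·1 + ½·1·1² = 29.5 m; v ends 30 m/s.
x(16) = -3 + Σ Δx = 132.5 m.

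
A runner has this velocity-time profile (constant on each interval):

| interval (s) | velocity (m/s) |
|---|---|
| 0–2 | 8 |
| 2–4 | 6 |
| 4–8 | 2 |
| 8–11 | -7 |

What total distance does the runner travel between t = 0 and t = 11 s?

57 m

Distance (not displacement) is the total path length: add the absolute areas under v-t.
0–2 s: |8| × 2 = 16 m
2–4 s: |6| × 2 = 12 m
4–8 s: |2| × 4 = 8 m
8–11 s: |-7| × 3 = 21 m
Total distance = 57 m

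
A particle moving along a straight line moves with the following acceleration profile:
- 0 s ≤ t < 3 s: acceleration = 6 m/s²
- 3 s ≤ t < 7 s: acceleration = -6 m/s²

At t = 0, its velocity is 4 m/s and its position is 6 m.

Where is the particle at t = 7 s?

On each constant-a segment, Δv = aΔt and Δx = v₀Δt + ½aΔt²; chain segment to segment.
0–3 s: v starts 4 m/s; Δx = 4·3 + ½·6·3² = 39 m; v ends 22 m/s.
3–7 s: v starts 22 m/s; Δx = 22·4 + ½·-6·4² = 40 m; v ends -2 m/s.
x(7) = 6 + Σ Δx = 85 m.

85 m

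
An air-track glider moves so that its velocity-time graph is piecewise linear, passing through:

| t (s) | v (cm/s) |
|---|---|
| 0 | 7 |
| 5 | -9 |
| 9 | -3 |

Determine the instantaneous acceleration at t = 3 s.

-3.2 cm/s²

Acceleration is the slope of the v-t graph on 0–5 s: (-9 − 7)/(5 − 0) = -3.2 cm/s².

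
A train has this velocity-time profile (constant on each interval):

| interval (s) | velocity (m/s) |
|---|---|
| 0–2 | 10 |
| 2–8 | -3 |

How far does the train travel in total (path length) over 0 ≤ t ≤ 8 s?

38 m

Distance (not displacement) is the total path length: add the absolute areas under v-t.
0–2 s: |10| × 2 = 20 m
2–8 s: |-3| × 6 = 18 m
Total distance = 38 m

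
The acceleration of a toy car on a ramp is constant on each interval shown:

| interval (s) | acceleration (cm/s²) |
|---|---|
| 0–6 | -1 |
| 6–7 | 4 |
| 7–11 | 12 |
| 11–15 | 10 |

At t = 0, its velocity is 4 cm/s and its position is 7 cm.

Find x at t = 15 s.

397 cm

On each constant-a segment, Δv = aΔt and Δx = v₀Δt + ½aΔt²; chain segment to segment.
0–6 s: v starts 4 cm/s; Δx = 4·6 + ½·-1·6² = 6 cm; v ends -2 cm/s.
6–7 s: v starts -2 cm/s; Δx = -2·1 + ½·4·1² = 0 cm; v ends 2 cm/s.
7–11 s: v starts 2 cm/s; Δx = 2·4 + ½·12·4² = 104 cm; v ends 50 cm/s.
11–15 s: v starts 50 cm/s; Δx = 50·4 + ½·10·4² = 280 cm; v ends 90 cm/s.
x(15) = 7 + Σ Δx = 397 cm.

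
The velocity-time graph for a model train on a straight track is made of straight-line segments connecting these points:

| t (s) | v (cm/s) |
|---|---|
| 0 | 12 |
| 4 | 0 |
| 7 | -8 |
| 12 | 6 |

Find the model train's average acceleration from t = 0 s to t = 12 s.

Average acceleration = Δv/Δt = (6 − 12)/(12 − 0) = -0.5 cm/s².

-0.5 cm/s²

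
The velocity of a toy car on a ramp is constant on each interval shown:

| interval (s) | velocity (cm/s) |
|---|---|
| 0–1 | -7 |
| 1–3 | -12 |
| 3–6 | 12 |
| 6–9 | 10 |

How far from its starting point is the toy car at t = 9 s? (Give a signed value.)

35 cm

Net displacement equals the area under the velocity-time graph (areas below the axis count negative).
0–1 s: -7 × 1 = -7 cm
1–3 s: -12 × 2 = -24 cm
3–6 s: 12 × 3 = 36 cm
6–9 s: 10 × 3 = 30 cm
Net displacement = 35 cm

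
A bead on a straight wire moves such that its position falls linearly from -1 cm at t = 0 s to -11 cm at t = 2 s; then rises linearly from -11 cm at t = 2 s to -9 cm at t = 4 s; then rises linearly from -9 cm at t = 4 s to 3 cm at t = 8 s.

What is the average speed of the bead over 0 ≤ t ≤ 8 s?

Average speed = (total path length)/(elapsed time); on a piecewise-linear x-t graph the path length is Σ|Δx|.
0–2 s: |Δx| = |-11 − -1| = 10 cm
2–4 s: |Δx| = |-9 − -11| = 2 cm
4–8 s: |Δx| = |3 − -9| = 12 cm
Total path = 24 cm; average speed = 24/8 = 3 cm/s.

3 cm/s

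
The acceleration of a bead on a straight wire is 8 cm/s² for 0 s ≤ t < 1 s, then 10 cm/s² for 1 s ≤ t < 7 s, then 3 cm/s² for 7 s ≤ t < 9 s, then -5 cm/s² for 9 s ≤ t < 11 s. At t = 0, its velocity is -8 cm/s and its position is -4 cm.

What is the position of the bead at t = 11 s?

420 cm

On each constant-a segment, Δv = aΔt and Δx = v₀Δt + ½aΔt²; chain segment to segment.
0–1 s: v starts -8 cm/s; Δx = -8·1 + ½·8·1² = -4 cm; v ends 0 cm/s.
1–7 s: v starts 0 cm/s; Δx = 0·6 + ½·10·6² = 180 cm; v ends 60 cm/s.
7–9 s: v starts 60 cm/s; Δx = 60·2 + ½·3·2² = 126 cm; v ends 66 cm/s.
9–11 s: v starts 66 cm/s; Δx = 66·2 + ½·-5·2² = 122 cm; v ends 56 cm/s.
x(11) = -4 + Σ Δx = 420 cm.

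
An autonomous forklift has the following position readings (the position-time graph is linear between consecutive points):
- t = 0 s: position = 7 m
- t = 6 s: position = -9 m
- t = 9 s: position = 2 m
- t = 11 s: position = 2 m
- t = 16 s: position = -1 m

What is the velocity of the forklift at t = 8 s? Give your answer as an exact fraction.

11/3 m/s

Velocity is the slope of the x-t graph on 6–9 s: (2 − -9)/(9 − 6) = 11/3 m/s.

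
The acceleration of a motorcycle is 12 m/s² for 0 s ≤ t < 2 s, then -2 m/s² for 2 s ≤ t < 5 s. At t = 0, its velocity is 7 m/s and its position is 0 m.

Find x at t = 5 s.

122 m

On each constant-a segment, Δv = aΔt and Δx = v₀Δt + ½aΔt²; chain segment to segment.
0–2 s: v starts 7 m/s; Δx = 7·2 + ½·12·2² = 38 m; v ends 31 m/s.
2–5 s: v starts 31 m/s; Δx = 31·3 + ½·-2·3² = 84 m; v ends 25 m/s.
x(5) = 0 + Σ Δx = 122 m.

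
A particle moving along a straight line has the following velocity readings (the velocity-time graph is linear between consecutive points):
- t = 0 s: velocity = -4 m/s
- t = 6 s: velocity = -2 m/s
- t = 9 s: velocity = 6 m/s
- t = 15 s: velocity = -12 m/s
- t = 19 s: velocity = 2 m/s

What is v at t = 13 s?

-6 m/s

On 9–15 s the graph is linear from 6 to -12 m/s: v(13) = 6 + (-12 − 6)·(13 − 9)/(15 − 9) = -6 m/s.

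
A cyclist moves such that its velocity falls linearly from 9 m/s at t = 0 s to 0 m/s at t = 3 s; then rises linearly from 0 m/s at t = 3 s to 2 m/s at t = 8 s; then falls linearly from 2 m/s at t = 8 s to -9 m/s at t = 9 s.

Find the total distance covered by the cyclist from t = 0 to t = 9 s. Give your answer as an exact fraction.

Distance (not displacement) is the total path length: add the absolute areas under v-t.
0–3 s: |½(9 + 0)(3)| = 13.5 m
3–8 s: |½(0 + 2)(5)| = 5 m
8–9 s: v = 0 at t = 90/11 s; triangle areas 2/11 + 81/22 = 85/22 m
Total distance = 246/11 m

246/11 m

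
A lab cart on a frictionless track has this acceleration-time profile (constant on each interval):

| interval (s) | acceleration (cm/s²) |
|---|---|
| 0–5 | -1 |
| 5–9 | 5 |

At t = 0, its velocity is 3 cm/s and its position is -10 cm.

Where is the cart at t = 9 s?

24.5 cm

On each constant-a segment, Δv = aΔt and Δx = v₀Δt + ½aΔt²; chain segment to segment.
0–5 s: v starts 3 cm/s; Δx = 3·5 + ½·-1·5² = 2.5 cm; v ends -2 cm/s.
5–9 s: v starts -2 cm/s; Δx = -2·4 + ½·5·4² = 32 cm; v ends 18 cm/s.
x(9) = -10 + Σ Δx = 24.5 cm.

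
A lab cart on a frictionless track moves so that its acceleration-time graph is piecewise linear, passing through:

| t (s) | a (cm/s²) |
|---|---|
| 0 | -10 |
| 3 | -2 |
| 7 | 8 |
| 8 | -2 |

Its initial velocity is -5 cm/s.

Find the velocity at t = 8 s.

-8 cm/s

Δv equals the area under the a-t graph; then v = v₀ + Δv.
0–3 s: ½(-10 + -2)(3) = -18 cm/s
3–7 s: ½(-2 + 8)(4) = 12 cm/s
7–8 s: ½(8 + -2)(1) = 3 cm/s
Δv = -3 cm/s, so v(8) = -5 + (-3) = -8 cm/s.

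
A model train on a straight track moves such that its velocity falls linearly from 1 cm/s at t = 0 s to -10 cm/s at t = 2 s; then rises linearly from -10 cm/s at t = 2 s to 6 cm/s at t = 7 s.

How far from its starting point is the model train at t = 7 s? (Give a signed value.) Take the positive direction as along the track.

Displacement is the signed area under the v-t curve.
0–2 s: ½(1 + -10)(2) = -9 cm
2–7 s: ½(-10 + 6)(5) = -10 cm
Net displacement = -19 cm

-19 cm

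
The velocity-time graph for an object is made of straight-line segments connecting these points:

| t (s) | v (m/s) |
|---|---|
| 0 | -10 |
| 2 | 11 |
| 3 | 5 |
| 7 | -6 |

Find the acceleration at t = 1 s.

Acceleration is the slope of the v-t graph on 0–2 s: (11 − -10)/(2 − 0) = 10.5 m/s².

10.5 m/s²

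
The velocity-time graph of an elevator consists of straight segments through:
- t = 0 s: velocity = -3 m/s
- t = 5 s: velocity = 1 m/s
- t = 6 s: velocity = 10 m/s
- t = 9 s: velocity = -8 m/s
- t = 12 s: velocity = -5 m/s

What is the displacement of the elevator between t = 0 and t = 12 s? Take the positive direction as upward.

Displacement is the signed area under the v-t curve.
0–5 s: ½(-3 + 1)(5) = -5 m
5–6 s: ½(1 + 10)(1) = 5.5 m
6–9 s: ½(10 + -8)(3) = 3 m
9–12 s: ½(-8 + -5)(3) = -19.5 m
Net displacement = -16 m

-16 m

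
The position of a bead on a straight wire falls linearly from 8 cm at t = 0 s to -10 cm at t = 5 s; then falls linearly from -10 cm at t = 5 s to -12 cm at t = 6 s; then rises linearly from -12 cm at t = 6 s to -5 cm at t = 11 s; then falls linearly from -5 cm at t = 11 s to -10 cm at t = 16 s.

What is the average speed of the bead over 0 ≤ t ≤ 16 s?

Average speed = (total path length)/(elapsed time); on a piecewise-linear x-t graph the path length is Σ|Δx|.
0–5 s: |Δx| = |-10 − 8| = 18 cm
5–6 s: |Δx| = |-12 − -10| = 2 cm
6–11 s: |Δx| = |-5 − -12| = 7 cm
11–16 s: |Δx| = |-10 − -5| = 5 cm
Total path = 32 cm; average speed = 32/16 = 2 cm/s.

2 cm/s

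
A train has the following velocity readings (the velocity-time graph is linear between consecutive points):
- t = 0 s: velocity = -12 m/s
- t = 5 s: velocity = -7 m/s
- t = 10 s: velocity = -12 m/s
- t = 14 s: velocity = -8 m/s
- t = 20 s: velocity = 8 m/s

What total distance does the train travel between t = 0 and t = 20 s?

Total distance travelled is ∫|v| dt — sum the magnitudes of each area piece.
0–5 s: |½(-12 + -7)(5)| = 47.5 m
5–10 s: |½(-7 + -12)(5)| = 47.5 m
10–14 s: |½(-12 + -8)(4)| = 40 m
14–20 s: v = 0 at t = 17 s; triangle areas 12 + 12 = 24 m
Total distance = 159 m

159 m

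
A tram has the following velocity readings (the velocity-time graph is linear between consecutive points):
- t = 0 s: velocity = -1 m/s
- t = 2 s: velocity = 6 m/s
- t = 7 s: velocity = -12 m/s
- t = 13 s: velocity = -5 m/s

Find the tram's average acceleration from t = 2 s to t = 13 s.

-1 m/s²

Average acceleration = Δv/Δt = (-5 − 6)/(13 − 2) = -1 m/s².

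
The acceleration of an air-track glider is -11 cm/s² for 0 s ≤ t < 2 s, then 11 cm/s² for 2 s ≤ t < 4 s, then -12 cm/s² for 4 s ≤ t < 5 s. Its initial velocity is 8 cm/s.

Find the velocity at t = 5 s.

-4 cm/s

Δv equals the area under the a-t graph; then v = v₀ + Δv.
0–2 s: -11 × 2 = -22 cm/s
2–4 s: 11 × 2 = 22 cm/s
4–5 s: -12 × 1 = -12 cm/s
Δv = -12 cm/s, so v(5) = 8 + (-12) = -4 cm/s.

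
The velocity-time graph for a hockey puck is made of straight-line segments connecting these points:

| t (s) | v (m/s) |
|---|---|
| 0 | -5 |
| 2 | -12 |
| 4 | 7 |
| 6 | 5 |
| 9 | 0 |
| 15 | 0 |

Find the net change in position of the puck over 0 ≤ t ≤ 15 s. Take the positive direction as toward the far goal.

Net displacement equals the area under the velocity-time graph (areas below the axis count negative).
0–2 s: ½(-5 + -12)(2) = -17 m
2–4 s: ½(-12 + 7)(2) = -5 m
4–6 s: ½(7 + 5)(2) = 12 m
6–9 s: ½(5 + 0)(3) = 7.5 m
9–15 s: 0 × 6 = 0 m
Net displacement = -2.5 m

-2.5 m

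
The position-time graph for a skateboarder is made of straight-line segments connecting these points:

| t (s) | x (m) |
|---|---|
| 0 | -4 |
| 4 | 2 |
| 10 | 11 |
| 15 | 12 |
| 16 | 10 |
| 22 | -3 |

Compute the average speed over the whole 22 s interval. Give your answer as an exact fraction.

31/22 m/s

Average speed = (total path length)/(elapsed time); on a piecewise-linear x-t graph the path length is Σ|Δx|.
0–4 s: |Δx| = |2 − -4| = 6 m
4–10 s: |Δx| = |11 − 2| = 9 m
10–15 s: |Δx| = |12 − 11| = 1 m
15–16 s: |Δx| = |10 − 12| = 2 m
16–22 s: |Δx| = |-3 − 10| = 13 m
Total path = 31 m; average speed = 31/22 = 31/22 m/s.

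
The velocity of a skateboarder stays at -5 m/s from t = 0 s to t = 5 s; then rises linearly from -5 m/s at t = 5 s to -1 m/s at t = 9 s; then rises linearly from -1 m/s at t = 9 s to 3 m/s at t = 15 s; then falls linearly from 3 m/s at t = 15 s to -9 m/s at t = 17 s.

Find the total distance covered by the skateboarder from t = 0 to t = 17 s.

Distance (not displacement) is the total path length: add the absolute areas under v-t.
0–5 s: |-5| × 5 = 25 m
5–9 s: |½(-5 + -1)(4)| = 12 m
9–15 s: v = 0 at t = 10.5 s; triangle areas 0.75 + 6.75 = 7.5 m
15–17 s: v = 0 at t = 15.5 s; triangle areas 0.75 + 6.75 = 7.5 m
Total distance = 52 m

52 m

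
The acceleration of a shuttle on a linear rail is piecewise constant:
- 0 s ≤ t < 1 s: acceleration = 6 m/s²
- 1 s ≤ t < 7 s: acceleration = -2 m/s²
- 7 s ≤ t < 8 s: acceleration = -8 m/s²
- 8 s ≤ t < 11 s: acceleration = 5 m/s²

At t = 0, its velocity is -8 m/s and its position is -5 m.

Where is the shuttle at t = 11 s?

On each constant-a segment, Δv = aΔt and Δx = v₀Δt + ½aΔt²; chain segment to segment.
0–1 s: v starts -8 m/s; Δx = -8·1 + ½·6·1² = -5 m; v ends -2 m/s.
1–7 s: v starts -2 m/s; Δx = -2·6 + ½·-2·6² = -48 m; v ends -14 m/s.
7–8 s: v starts -14 m/s; Δx = -14·1 + ½·-8·1² = -18 m; v ends -22 m/s.
8–11 s: v starts -22 m/s; Δx = -22·3 + ½·5·3² = -43.5 m; v ends -7 m/s.
x(11) = -5 + Σ Δx = -119.5 m.

-119.5 m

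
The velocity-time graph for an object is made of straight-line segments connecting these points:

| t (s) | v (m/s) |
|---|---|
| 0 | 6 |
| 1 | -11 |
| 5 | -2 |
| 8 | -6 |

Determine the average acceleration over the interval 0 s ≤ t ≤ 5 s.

-1.6 m/s²

Average acceleration = Δv/Δt = (-2 − 6)/(5 − 0) = -1.6 m/s².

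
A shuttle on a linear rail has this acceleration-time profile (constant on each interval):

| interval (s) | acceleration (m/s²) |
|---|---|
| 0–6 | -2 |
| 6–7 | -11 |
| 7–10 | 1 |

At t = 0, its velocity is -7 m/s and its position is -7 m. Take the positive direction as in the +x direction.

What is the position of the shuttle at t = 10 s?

-195 m

On each constant-a segment, Δv = aΔt and Δx = v₀Δt + ½aΔt²; chain segment to segment.
0–6 s: v starts -7 m/s; Δx = -7·6 + ½·-2·6² = -78 m; v ends -19 m/s.
6–7 s: v starts -19 m/s; Δx = -19·1 + ½·-11·1² = -24.5 m; v ends -30 m/s.
7–10 s: v starts -30 m/s; Δx = -30·3 + ½·1·3² = -85.5 m; v ends -27 m/s.
x(10) = -7 + Σ Δx = -195 m.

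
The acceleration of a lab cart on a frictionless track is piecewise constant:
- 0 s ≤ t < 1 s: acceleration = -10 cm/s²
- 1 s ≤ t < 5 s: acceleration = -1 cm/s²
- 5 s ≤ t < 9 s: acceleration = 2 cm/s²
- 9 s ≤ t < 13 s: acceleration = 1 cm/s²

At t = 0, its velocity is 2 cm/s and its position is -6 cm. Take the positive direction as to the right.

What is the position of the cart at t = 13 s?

-89 cm

On each constant-a segment, Δv = aΔt and Δx = v₀Δt + ½aΔt²; chain segment to segment.
0–1 s: v starts 2 cm/s; Δx = 2·1 + ½·-10·1² = -3 cm; v ends -8 cm/s.
1–5 s: v starts -8 cm/s; Δx = -8·4 + ½·-1·4² = -40 cm; v ends -12 cm/s.
5–9 s: v starts -12 cm/s; Δx = -12·4 + ½·2·4² = -32 cm; v ends -4 cm/s.
9–13 s: v starts -4 cm/s; Δx = -4·4 + ½·1·4² = -8 cm; v ends 0 cm/s.
x(13) = -6 + Σ Δx = -89 cm.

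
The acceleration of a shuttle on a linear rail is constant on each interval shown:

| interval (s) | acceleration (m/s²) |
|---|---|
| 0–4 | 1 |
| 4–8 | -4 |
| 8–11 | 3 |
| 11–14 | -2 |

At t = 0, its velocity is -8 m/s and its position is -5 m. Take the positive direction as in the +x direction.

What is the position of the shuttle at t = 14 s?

On each constant-a segment, Δv = aΔt and Δx = v₀Δt + ½aΔt²; chain segment to segment.
0–4 s: v starts -8 m/s; Δx = -8·4 + ½·1·4² = -24 m; v ends -4 m/s.
4–8 s: v starts -4 m/s; Δx = -4·4 + ½·-4·4² = -48 m; v ends -20 m/s.
8–11 s: v starts -20 m/s; Δx = -20·3 + ½·3·3² = -46.5 m; v ends -11 m/s.
11–14 s: v starts -11 m/s; Δx = -11·3 + ½·-2·3² = -42 m; v ends -17 m/s.
x(14) = -5 + Σ Δx = -165.5 m.

-165.5 m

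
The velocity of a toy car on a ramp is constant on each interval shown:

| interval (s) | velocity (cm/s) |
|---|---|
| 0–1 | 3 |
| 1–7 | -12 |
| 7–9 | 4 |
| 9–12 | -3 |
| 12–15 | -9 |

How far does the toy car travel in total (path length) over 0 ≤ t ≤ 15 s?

119 cm

Distance (not displacement) is the total path length: add the absolute areas under v-t.
0–1 s: |3| × 1 = 3 cm
1–7 s: |-12| × 6 = 72 cm
7–9 s: |4| × 2 = 8 cm
9–12 s: |-3| × 3 = 9 cm
12–15 s: |-9| × 3 = 27 cm
Total distance = 119 cm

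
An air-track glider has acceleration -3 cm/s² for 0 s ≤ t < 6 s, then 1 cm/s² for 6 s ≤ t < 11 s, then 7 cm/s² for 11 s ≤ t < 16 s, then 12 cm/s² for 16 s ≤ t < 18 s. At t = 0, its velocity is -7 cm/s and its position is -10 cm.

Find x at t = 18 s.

On each constant-a segment, Δv = aΔt and Δx = v₀Δt + ½aΔt²; chain segment to segment.
0–6 s: v starts -7 cm/s; Δx = -7·6 + ½·-3·6² = -96 cm; v ends -25 cm/s.
6–11 s: v starts -25 cm/s; Δx = -25·5 + ½·1·5² = -112.5 cm; v ends -20 cm/s.
11–16 s: v starts -20 cm/s; Δx = -20·5 + ½·7·5² = -12.5 cm; v ends 15 cm/s.
16–18 s: v starts 15 cm/s; Δx = 15·2 + ½·12·2² = 54 cm; v ends 39 cm/s.
x(18) = -10 + Σ Δx = -177 cm.

-177 cm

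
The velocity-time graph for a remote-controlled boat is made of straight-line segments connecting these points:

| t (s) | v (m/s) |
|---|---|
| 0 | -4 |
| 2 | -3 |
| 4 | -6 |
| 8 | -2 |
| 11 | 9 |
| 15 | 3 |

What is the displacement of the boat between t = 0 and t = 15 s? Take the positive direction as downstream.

2.5 m

Displacement is the signed area under the v-t curve.
0–2 s: ½(-4 + -3)(2) = -7 m
2–4 s: ½(-3 + -6)(2) = -9 m
4–8 s: ½(-6 + -2)(4) = -16 m
8–11 s: ½(-2 + 9)(3) = 10.5 m
11–15 s: ½(9 + 3)(4) = 24 m
Net displacement = 2.5 m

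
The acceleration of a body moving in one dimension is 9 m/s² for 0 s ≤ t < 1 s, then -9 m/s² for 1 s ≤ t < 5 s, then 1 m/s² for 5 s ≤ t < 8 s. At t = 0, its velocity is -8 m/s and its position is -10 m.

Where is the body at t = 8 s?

-182 m

On each constant-a segment, Δv = aΔt and Δx = v₀Δt + ½aΔt²; chain segment to segment.
0–1 s: v starts -8 m/s; Δx = -8·1 + ½·9·1² = -3.5 m; v ends 1 m/s.
1–5 s: v starts 1 m/s; Δx = 1·4 + ½·-9·4² = -68 m; v ends -35 m/s.
5–8 s: v starts -35 m/s; Δx = -35·3 + ½·1·3² = -100.5 m; v ends -32 m/s.
x(8) = -10 + Σ Δx = -182 m.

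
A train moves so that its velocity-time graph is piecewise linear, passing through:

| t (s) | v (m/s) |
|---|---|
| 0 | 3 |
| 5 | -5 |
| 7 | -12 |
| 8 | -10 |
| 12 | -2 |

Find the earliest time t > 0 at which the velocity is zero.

v changes sign on 0–5 s (from 3 to -5); the graph is linear there, so v = 0 at t = 0 + (-3)·(5 − 0)/(-5 − 3) = 1.875 s.

t = 1.875 s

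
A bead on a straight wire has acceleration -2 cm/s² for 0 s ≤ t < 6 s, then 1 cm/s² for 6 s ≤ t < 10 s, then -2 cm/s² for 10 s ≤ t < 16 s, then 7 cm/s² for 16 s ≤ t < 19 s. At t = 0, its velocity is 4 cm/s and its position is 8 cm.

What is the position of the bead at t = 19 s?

On each constant-a segment, Δv = aΔt and Δx = v₀Δt + ½aΔt²; chain segment to segment.
0–6 s: v starts 4 cm/s; Δx = 4·6 + ½·-2·6² = -12 cm; v ends -8 cm/s.
6–10 s: v starts -8 cm/s; Δx = -8·4 + ½·1·4² = -24 cm; v ends -4 cm/s.
10–16 s: v starts -4 cm/s; Δx = -4·6 + ½·-2·6² = -60 cm; v ends -16 cm/s.
16–19 s: v starts -16 cm/s; Δx = -16·3 + ½·7·3² = -16.5 cm; v ends 5 cm/s.
x(19) = 8 + Σ Δx = -104.5 cm.

-104.5 cm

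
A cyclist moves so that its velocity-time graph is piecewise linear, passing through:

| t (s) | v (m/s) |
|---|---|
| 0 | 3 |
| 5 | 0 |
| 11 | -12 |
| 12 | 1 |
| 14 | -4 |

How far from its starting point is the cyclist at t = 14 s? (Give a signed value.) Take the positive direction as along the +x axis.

Net displacement equals the area under the velocity-time graph (areas below the axis count negative).
0–5 s: ½(3 + 0)(5) = 7.5 m
5–11 s: ½(0 + -12)(6) = -36 m
11–12 s: ½(-12 + 1)(1) = -5.5 m
12–14 s: ½(1 + -4)(2) = -3 m
Net displacement = -37 m

-37 m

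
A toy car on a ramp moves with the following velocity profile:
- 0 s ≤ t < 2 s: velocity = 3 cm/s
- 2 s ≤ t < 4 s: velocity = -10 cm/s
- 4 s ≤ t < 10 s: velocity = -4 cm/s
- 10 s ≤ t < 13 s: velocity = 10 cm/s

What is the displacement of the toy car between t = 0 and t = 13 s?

-8 cm

Net displacement equals the area under the velocity-time graph (areas below the axis count negative).
0–2 s: 3 × 2 = 6 cm
2–4 s: -10 × 2 = -20 cm
4–10 s: -4 × 6 = -24 cm
10–13 s: 10 × 3 = 30 cm
Net displacement = -8 cm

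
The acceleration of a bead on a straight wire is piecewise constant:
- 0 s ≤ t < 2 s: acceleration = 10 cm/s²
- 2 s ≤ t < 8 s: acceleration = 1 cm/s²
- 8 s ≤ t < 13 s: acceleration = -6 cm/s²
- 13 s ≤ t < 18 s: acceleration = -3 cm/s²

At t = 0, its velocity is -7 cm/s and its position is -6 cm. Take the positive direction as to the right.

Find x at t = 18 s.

23.5 cm

On each constant-a segment, Δv = aΔt and Δx = v₀Δt + ½aΔt²; chain segment to segment.
0–2 s: v starts -7 cm/s; Δx = -7·2 + ½·10·2² = 6 cm; v ends 13 cm/s.
2–8 s: v starts 13 cm/s; Δx = 13·6 + ½·1·6² = 96 cm; v ends 19 cm/s.
8–13 s: v starts 19 cm/s; Δx = 19·5 + ½·-6·5² = 20 cm; v ends -11 cm/s.
13–18 s: v starts -11 cm/s; Δx = -11·5 + ½·-3·5² = -92.5 cm; v ends -26 cm/s.
x(18) = -6 + Σ Δx = 23.5 cm.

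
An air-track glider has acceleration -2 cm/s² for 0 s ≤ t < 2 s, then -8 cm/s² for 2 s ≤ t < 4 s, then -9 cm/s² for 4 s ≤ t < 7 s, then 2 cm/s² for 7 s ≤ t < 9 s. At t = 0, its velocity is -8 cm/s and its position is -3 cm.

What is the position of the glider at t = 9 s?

-293.5 cm

On each constant-a segment, Δv = aΔt and Δx = v₀Δt + ½aΔt²; chain segment to segment.
0–2 s: v starts -8 cm/s; Δx = -8·2 + ½·-2·2² = -20 cm; v ends -12 cm/s.
2–4 s: v starts -12 cm/s; Δx = -12·2 + ½·-8·2² = -40 cm; v ends -28 cm/s.
4–7 s: v starts -28 cm/s; Δx = -28·3 + ½·-9·3² = -124.5 cm; v ends -55 cm/s.
7–9 s: v starts -55 cm/s; Δx = -55·2 + ½·2·2² = -106 cm; v ends -51 cm/s.
x(9) = -3 + Σ Δx = -293.5 cm.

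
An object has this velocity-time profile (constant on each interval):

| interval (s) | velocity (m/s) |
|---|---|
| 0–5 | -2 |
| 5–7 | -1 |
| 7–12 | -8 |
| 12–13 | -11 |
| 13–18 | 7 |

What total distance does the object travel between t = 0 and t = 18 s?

Distance (not displacement) is the total path length: add the absolute areas under v-t.
0–5 s: |-2| × 5 = 10 m
5–7 s: |-1| × 2 = 2 m
7–12 s: |-8| × 5 = 40 m
12–13 s: |-11| × 1 = 11 m
13–18 s: |7| × 5 = 35 m
Total distance = 98 m

98 m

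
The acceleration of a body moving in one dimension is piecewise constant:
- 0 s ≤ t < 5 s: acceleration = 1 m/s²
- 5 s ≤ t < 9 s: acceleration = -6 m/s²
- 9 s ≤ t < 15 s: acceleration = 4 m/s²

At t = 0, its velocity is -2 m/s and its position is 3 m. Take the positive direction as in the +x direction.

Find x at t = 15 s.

-84.5 m

On each constant-a segment, Δv = aΔt and Δx = v₀Δt + ½aΔt²; chain segment to segment.
0–5 s: v starts -2 m/s; Δx = -2·5 + ½·1·5² = 2.5 m; v ends 3 m/s.
5–9 s: v starts 3 m/s; Δx = 3·4 + ½·-6·4² = -36 m; v ends -21 m/s.
9–15 s: v starts -21 m/s; Δx = -21·6 + ½·4·6² = -54 m; v ends 3 m/s.
x(15) = 3 + Σ Δx = -84.5 m.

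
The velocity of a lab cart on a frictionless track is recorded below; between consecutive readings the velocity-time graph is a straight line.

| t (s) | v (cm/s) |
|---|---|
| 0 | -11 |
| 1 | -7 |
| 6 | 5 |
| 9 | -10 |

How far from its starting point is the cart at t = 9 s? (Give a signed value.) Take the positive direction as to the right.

-21.5 cm

Displacement is the signed area under the v-t curve.
0–1 s: ½(-11 + -7)(1) = -9 cm
1–6 s: ½(-7 + 5)(5) = -5 cm
6–9 s: ½(5 + -10)(3) = -7.5 cm
Net displacement = -21.5 cm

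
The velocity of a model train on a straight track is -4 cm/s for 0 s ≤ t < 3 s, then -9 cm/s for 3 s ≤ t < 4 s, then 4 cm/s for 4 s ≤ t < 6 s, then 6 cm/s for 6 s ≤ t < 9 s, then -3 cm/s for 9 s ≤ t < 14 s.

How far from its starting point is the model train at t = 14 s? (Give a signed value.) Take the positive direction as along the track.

Displacement is the signed area under the v-t curve.
0–3 s: -4 × 3 = -12 cm
3–4 s: -9 × 1 = -9 cm
4–6 s: 4 × 2 = 8 cm
6–9 s: 6 × 3 = 18 cm
9–14 s: -3 × 5 = -15 cm
Net displacement = -10 cm

-10 cm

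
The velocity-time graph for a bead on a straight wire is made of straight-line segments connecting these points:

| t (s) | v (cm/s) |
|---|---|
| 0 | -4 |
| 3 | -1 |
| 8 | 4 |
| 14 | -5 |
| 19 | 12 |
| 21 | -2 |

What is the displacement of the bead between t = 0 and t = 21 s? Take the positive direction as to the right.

Net displacement equals the area under the velocity-time graph (areas below the axis count negative).
0–3 s: ½(-4 + -1)(3) = -7.5 cm
3–8 s: ½(-1 + 4)(5) = 7.5 cm
8–14 s: ½(4 + -5)(6) = -3 cm
14–19 s: ½(-5 + 12)(5) = 17.5 cm
19–21 s: ½(12 + -2)(2) = 10 cm
Net displacement = 24.5 cm

24.5 cm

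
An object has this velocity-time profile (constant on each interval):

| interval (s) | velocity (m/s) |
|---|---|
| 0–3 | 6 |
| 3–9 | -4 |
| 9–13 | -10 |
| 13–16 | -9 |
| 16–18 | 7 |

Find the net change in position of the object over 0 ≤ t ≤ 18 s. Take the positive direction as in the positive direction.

Displacement is the signed area under the v-t curve.
0–3 s: 6 × 3 = 18 m
3–9 s: -4 × 6 = -24 m
9–13 s: -10 × 4 = -40 m
13–16 s: -9 × 3 = -27 m
16–18 s: 7 × 2 = 14 m
Net displacement = -59 m

-59 m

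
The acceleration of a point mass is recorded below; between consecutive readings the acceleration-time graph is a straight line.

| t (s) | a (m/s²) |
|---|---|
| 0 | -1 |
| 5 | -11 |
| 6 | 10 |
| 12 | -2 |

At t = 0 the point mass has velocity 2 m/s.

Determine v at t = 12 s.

-4.5 m/s

Δv equals the area under the a-t graph; then v = v₀ + Δv.
0–5 s: ½(-1 + -11)(5) = -30 m/s
5–6 s: ½(-11 + 10)(1) = -0.5 m/s
6–12 s: ½(10 + -2)(6) = 24 m/s
Δv = -6.5 m/s, so v(12) = 2 + (-6.5) = -4.5 m/s.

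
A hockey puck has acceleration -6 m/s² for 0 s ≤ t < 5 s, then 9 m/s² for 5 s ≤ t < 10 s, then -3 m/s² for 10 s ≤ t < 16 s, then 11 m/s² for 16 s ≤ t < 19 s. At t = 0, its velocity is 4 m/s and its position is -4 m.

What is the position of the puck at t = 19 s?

On each constant-a segment, Δv = aΔt and Δx = v₀Δt + ½aΔt²; chain segment to segment.
0–5 s: v starts 4 m/s; Δx = 4·5 + ½·-6·5² = -55 m; v ends -26 m/s.
5–10 s: v starts -26 m/s; Δx = -26·5 + ½·9·5² = -17.5 m; v ends 19 m/s.
10–16 s: v starts 19 m/s; Δx = 19·6 + ½·-3·6² = 60 m; v ends 1 m/s.
16–19 s: v starts 1 m/s; Δx = 1·3 + ½·11·3² = 52.5 m; v ends 34 m/s.
x(19) = -4 + Σ Δx = 36 m.

36 m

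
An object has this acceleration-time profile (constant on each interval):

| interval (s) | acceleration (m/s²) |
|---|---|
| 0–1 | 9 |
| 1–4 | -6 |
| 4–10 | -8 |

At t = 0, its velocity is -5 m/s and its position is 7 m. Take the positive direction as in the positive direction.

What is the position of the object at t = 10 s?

-236.5 m

On each constant-a segment, Δv = aΔt and Δx = v₀Δt + ½aΔt²; chain segment to segment.
0–1 s: v starts -5 m/s; Δx = -5·1 + ½·9·1² = -0.5 m; v ends 4 m/s.
1–4 s: v starts 4 m/s; Δx = 4·3 + ½·-6·3² = -15 m; v ends -14 m/s.
4–10 s: v starts -14 m/s; Δx = -14·6 + ½·-8·6² = -228 m; v ends -62 m/s.
x(10) = 7 + Σ Δx = -236.5 m.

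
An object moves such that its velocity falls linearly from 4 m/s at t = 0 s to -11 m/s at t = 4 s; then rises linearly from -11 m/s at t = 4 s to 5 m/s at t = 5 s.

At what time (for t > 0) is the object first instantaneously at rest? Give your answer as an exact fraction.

v changes sign on 0–4 s (from 4 to -11); the graph is linear there, so v = 0 at t = 0 + (-4)·(4 − 0)/(-11 − 4) = 16/15 s.

t = 16/15 s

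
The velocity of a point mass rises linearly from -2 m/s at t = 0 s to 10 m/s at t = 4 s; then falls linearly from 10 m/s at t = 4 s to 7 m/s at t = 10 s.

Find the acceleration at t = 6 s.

-0.5 m/s²

Acceleration is the slope of the v-t graph on 4–10 s: (7 − 10)/(10 − 4) = -0.5 m/s².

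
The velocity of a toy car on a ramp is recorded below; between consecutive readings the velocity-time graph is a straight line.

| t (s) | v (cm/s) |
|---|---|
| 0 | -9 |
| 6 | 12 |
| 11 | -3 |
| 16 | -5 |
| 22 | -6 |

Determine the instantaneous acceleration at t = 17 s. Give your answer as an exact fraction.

Acceleration is the slope of the v-t graph on 16–22 s: (-6 − -5)/(22 − 16) = -1/6 cm/s².

-1/6 cm/s²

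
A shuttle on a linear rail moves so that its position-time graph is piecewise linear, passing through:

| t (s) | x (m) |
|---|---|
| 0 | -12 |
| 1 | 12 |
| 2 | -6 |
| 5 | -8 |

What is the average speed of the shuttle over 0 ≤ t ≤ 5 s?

8.8 m/s

Average speed = (total path length)/(elapsed time); on a piecewise-linear x-t graph the path length is Σ|Δx|.
0–1 s: |Δx| = |12 − -12| = 24 m
1–2 s: |Δx| = |-6 − 12| = 18 m
2–5 s: |Δx| = |-8 − -6| = 2 m
Total path = 44 m; average speed = 44/5 = 8.8 m/s.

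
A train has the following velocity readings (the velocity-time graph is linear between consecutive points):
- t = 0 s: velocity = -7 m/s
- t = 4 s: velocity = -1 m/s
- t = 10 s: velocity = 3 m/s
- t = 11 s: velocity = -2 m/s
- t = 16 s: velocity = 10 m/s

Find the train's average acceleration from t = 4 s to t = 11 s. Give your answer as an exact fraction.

-1/7 m/s²

Average acceleration = Δv/Δt = (-2 − -1)/(11 − 4) = -1/7 m/s².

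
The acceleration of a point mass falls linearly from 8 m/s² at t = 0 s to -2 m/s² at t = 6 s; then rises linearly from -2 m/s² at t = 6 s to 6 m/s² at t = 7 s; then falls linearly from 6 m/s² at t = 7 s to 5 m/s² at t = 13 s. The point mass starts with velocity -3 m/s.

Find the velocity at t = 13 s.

50 m/s

Δv equals the area under the a-t graph; then v = v₀ + Δv.
0–6 s: ½(8 + -2)(6) = 18 m/s
6–7 s: ½(-2 + 6)(1) = 2 m/s
7–13 s: ½(6 + 5)(6) = 33 m/s
Δv = 53 m/s, so v(13) = -3 + (53) = 50 m/s.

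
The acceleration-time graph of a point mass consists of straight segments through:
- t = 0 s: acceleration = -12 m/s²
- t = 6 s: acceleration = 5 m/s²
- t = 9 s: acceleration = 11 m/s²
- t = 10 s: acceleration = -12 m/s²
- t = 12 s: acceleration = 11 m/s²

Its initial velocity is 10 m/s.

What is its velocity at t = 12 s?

11.5 m/s

Δv equals the area under the a-t graph; then v = v₀ + Δv.
0–6 s: ½(-12 + 5)(6) = -21 m/s
6–9 s: ½(5 + 11)(3) = 24 m/s
9–10 s: ½(11 + -12)(1) = -0.5 m/s
10–12 s: ½(-12 + 11)(2) = -1 m/s
Δv = 1.5 m/s, so v(12) = 10 + (1.5) = 11.5 m/s.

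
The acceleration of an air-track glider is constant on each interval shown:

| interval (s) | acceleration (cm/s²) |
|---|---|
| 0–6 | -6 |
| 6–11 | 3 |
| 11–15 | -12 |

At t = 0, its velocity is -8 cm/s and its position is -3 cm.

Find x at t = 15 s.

On each constant-a segment, Δv = aΔt and Δx = v₀Δt + ½aΔt²; chain segment to segment.
0–6 s: v starts -8 cm/s; Δx = -8·6 + ½·-6·6² = -156 cm; v ends -44 cm/s.
6–11 s: v starts -44 cm/s; Δx = -44·5 + ½·3·5² = -182.5 cm; v ends -29 cm/s.
11–15 s: v starts -29 cm/s; Δx = -29·4 + ½·-12·4² = -212 cm; v ends -77 cm/s.
x(15) = -3 + Σ Δx = -553.5 cm.

-553.5 cm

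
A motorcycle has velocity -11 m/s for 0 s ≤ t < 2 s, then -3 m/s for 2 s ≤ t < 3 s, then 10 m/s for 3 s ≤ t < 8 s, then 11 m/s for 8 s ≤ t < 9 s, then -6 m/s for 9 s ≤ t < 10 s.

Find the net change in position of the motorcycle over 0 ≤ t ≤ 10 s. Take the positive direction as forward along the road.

Displacement is the signed area under the v-t curve.
0–2 s: -11 × 2 = -22 m
2–3 s: -3 × 1 = -3 m
3–8 s: 10 × 5 = 50 m
8–9 s: 11 × 1 = 11 m
9–10 s: -6 × 1 = -6 m
Net displacement = 30 m

30 m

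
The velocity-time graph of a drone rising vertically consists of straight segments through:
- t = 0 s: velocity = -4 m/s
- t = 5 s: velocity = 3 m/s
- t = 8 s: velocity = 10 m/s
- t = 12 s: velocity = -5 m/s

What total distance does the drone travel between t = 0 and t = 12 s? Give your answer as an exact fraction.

Total distance travelled is ∫|v| dt — sum the magnitudes of each area piece.
0–5 s: v = 0 at t = 20/7 s; triangle areas 40/7 + 45/14 = 125/14 m
5–8 s: |½(3 + 10)(3)| = 19.5 m
8–12 s: v = 0 at t = 32/3 s; triangle areas 40/3 + 10/3 = 50/3 m
Total distance = 947/21 m

947/21 m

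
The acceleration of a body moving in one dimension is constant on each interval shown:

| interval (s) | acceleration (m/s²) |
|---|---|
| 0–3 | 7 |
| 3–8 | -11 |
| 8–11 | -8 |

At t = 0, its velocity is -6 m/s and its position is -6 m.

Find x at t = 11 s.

-211 m

On each constant-a segment, Δv = aΔt and Δx = v₀Δt + ½aΔt²; chain segment to segment.
0–3 s: v starts -6 m/s; Δx = -6·3 + ½·7·3² = 13.5 m; v ends 15 m/s.
3–8 s: v starts 15 m/s; Δx = 15·5 + ½·-11·5² = -62.5 m; v ends -40 m/s.
8–11 s: v starts -40 m/s; Δx = -40·3 + ½·-8·3² = -156 m; v ends -64 m/s.
x(11) = -6 + Σ Δx = -211 m.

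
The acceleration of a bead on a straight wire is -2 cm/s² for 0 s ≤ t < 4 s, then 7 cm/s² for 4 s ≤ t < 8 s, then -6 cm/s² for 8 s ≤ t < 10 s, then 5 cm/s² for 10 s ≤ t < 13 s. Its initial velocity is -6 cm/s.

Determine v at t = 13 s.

17 cm/s

Δv equals the area under the a-t graph; then v = v₀ + Δv.
0–4 s: -2 × 4 = -8 cm/s
4–8 s: 7 × 4 = 28 cm/s
8–10 s: -6 × 2 = -12 cm/s
10–13 s: 5 × 3 = 15 cm/s
Δv = 23 cm/s, so v(13) = -6 + (23) = 17 cm/s.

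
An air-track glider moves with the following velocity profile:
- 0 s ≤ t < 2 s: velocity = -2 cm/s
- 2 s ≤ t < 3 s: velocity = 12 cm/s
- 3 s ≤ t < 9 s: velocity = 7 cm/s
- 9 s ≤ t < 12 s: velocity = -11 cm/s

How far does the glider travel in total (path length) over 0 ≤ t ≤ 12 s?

Total distance travelled is ∫|v| dt — sum the magnitudes of each area piece.
0–2 s: |-2| × 2 = 4 cm
2–3 s: |12| × 1 = 12 cm
3–9 s: |7| × 6 = 42 cm
9–12 s: |-11| × 3 = 33 cm
Total distance = 91 cm

91 cm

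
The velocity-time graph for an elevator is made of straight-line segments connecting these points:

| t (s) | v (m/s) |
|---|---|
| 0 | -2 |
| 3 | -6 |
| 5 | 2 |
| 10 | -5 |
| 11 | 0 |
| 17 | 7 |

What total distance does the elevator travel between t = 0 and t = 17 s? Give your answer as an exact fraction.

Distance (not displacement) is the total path length: add the absolute areas under v-t.
0–3 s: |½(-2 + -6)(3)| = 12 m
3–5 s: v = 0 at t = 4.5 s; triangle areas 4.5 + 0.5 = 5 m
5–10 s: v = 0 at t = 45/7 s; triangle areas 10/7 + 125/14 = 145/14 m
10–11 s: |½(-5 + 0)(1)| = 2.5 m
11–17 s: |½(0 + 7)(6)| = 21 m
Total distance = 356/7 m

356/7 m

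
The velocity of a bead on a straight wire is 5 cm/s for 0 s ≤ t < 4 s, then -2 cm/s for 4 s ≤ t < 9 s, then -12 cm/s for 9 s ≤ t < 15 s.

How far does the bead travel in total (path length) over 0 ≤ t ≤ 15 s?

Distance (not displacement) is the total path length: add the absolute areas under v-t.
0–4 s: |5| × 4 = 20 cm
4–9 s: |-2| × 5 = 10 cm
9–15 s: |-12| × 6 = 72 cm
Total distance = 102 cm

102 cm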